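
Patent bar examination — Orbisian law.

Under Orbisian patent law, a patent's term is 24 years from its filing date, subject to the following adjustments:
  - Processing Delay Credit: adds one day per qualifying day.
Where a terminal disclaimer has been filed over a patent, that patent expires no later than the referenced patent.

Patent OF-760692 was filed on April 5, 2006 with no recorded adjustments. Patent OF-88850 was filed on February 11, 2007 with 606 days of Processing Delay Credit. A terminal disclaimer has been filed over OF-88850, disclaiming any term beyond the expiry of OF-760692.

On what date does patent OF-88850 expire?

Natural term of OF-88850:
  Base: filing + 24 years → 11 February 2031.
  Processing Delay Credit: +606 days → 9 October 2032.
Expiry of referenced patent OF-760692:
  Base: filing + 24 years → 5 April 2030.
Terminal disclaimer: OF-88850 expires on the earlier of 9 October 2032 and 5 April 2030.

April 5, 2030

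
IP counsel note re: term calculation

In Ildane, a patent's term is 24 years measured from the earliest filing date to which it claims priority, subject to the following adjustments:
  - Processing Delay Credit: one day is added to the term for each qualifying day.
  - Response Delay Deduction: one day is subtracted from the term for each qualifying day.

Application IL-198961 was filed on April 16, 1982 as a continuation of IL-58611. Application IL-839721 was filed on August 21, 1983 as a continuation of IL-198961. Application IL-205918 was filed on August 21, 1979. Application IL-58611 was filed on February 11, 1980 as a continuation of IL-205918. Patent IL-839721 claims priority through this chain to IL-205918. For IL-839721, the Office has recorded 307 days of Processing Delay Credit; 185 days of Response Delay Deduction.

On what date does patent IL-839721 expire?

2003-12-21

Earliest priority filing: 21 August 1979.
Base term: 21 August 1979 + 24 years → 21 August 2003.
Processing Delay Credit: +307 days → 23 June 2004.
Response Delay Deduction: −185 days → 21 December 2003.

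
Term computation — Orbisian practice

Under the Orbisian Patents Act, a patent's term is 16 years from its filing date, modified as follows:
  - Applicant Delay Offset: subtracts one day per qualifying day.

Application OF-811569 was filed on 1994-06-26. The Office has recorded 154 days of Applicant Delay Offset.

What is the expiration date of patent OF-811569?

Base term: filing date + 16 years → 26 June 2010.
Applicant Delay Offset: −154 days → 23 January 2010.

2010-01-23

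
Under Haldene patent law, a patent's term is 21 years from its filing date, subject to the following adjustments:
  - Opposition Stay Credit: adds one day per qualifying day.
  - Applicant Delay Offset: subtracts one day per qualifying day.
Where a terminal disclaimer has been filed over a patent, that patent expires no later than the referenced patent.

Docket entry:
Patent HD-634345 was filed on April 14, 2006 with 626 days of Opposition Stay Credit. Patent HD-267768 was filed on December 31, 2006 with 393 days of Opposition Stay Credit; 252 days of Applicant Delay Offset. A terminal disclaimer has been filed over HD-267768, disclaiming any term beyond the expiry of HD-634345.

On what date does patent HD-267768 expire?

2028-05-20

Natural term of HD-267768:
  Base: filing + 21 years → 31 December 2027.
  Opposition Stay Credit: +393 days → 27 January 2029.
  Applicant Delay Offset: −252 days → 20 May 2028.
Expiry of referenced patent HD-634345:
  Base: filing + 21 years → 14 April 2027.
  Opposition Stay Credit: +626 days → 30 December 2028.
Terminal disclaimer: HD-267768 expires on the earlier of 20 May 2028 and 30 December 2028.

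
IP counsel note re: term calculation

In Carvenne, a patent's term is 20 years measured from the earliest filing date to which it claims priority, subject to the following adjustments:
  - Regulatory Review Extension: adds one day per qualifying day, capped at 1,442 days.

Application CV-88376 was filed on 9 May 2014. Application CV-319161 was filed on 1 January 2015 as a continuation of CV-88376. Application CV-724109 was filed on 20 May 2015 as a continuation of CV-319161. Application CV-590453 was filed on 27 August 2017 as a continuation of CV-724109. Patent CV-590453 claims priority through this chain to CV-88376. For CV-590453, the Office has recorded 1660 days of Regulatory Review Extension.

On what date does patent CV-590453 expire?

Earliest priority filing: 9 May 2014.
Base term: 9 May 2014 + 20 years → 9 May 2034.
Regulatory Review Extension: 1660 days claimed exceeds the 1442-day cap, so +1442 days → 20 April 2038.

2038-04-20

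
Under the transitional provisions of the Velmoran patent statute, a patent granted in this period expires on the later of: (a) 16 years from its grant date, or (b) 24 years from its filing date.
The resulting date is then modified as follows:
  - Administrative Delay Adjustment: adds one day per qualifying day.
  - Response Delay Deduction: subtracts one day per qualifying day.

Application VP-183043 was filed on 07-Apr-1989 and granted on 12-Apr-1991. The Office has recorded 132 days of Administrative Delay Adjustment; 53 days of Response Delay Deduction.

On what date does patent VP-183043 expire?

(a) grant + 16 years → 12 April 2007.
(b) filing + 24 years → 7 April 2013.
Later of the two: 7 April 2013.
Administrative Delay Adjustment: +132 days → 17 August 2013.
Response Delay Deduction: −53 days → 25 June 2013.

June 25, 2013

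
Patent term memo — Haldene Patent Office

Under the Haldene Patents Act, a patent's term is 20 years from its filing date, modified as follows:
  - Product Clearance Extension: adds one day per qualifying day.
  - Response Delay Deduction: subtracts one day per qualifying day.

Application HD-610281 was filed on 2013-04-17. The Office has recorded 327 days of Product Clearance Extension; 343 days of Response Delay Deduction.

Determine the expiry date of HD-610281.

Base term: filing date + 20 years → 17 April 2033.
Product Clearance Extension: +327 days → 10 March 2034.
Response Delay Deduction: −343 days → 1 April 2033.

2033-04-01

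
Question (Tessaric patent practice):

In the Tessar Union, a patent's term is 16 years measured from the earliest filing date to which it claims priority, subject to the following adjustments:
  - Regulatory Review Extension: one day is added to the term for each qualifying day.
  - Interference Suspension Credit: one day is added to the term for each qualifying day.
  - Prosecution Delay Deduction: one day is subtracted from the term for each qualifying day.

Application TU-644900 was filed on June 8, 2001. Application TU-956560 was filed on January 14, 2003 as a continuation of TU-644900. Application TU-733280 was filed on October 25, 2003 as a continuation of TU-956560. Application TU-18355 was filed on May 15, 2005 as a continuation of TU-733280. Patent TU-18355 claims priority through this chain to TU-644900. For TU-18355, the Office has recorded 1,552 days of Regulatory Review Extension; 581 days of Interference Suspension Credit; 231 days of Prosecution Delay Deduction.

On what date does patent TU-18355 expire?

Earliest priority filing: 8 June 2001.
Base term: 8 June 2001 + 16 years → 8 June 2017.
Regulatory Review Extension: +1552 days → 7 September 2021.
Interference Suspension Credit: +581 days → 11 April 2023.
Prosecution Delay Deduction: −231 days → 23 August 2022.

August 23, 2022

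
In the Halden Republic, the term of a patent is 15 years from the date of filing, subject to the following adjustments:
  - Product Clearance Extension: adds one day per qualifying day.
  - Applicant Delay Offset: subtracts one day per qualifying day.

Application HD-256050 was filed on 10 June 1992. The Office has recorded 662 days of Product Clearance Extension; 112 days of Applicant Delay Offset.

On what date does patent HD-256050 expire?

2008-12-11

Base term: filing date + 15 years → 10 June 2007.
Product Clearance Extension: +662 days → 2 April 2009.
Applicant Delay Offset: −112 days → 11 December 2008.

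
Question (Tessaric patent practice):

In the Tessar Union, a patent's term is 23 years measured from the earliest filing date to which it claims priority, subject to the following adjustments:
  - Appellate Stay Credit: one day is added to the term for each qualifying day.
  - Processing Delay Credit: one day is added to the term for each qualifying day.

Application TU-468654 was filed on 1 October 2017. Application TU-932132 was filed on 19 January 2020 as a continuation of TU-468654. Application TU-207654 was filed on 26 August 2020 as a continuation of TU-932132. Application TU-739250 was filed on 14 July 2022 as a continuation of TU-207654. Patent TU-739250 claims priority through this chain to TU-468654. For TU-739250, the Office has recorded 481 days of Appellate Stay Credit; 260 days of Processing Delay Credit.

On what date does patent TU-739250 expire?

2042-10-12

Earliest priority filing: 1 October 2017.
Base term: 1 October 2017 + 23 years → 1 October 2040.
Appellate Stay Credit: +481 days → 25 January 2042.
Processing Delay Credit: +260 days → 12 October 2042.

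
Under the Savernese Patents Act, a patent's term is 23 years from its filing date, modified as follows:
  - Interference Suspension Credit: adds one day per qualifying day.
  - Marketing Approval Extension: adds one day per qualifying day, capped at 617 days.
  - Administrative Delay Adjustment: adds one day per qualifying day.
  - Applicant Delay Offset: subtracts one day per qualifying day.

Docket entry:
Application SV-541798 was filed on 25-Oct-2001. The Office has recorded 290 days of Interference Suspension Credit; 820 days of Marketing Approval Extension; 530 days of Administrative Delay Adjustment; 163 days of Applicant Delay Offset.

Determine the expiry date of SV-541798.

Base term: filing date + 23 years → 25 October 2024.
Interference Suspension Credit: +290 days → 11 August 2025.
Marketing Approval Extension: 820 days claimed exceeds the 617-day cap, so +617 days → 20 April 2027.
Administrative Delay Adjustment: +530 days → 1 October 2028.
Applicant Delay Offset: −163 days → 21 April 2028.

2028-04-21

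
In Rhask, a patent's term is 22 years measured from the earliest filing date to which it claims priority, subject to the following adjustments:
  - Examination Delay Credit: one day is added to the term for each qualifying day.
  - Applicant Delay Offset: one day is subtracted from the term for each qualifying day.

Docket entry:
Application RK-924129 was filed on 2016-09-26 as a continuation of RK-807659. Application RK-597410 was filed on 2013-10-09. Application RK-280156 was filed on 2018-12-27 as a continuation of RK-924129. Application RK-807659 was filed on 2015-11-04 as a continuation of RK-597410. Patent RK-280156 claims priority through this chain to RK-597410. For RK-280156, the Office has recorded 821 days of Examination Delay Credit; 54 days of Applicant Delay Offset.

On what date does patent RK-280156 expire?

Earliest priority filing: 9 October 2013.
Base term: 9 October 2013 + 22 years → 9 October 2035.
Examination Delay Credit: +821 days → 7 January 2038.
Applicant Delay Offset: −54 days → 14 November 2037.

November 14, 2037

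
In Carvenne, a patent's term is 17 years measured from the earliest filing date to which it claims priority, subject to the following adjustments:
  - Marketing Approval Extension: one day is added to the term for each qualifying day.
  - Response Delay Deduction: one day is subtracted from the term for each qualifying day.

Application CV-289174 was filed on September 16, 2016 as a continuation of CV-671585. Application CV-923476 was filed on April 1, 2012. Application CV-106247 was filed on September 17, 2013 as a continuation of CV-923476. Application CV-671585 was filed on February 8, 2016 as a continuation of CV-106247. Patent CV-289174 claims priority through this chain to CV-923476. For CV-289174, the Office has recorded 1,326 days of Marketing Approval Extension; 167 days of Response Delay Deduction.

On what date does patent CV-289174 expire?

Earliest priority filing: 1 April 2012.
Base term: 1 April 2012 + 17 years → 1 April 2029.
Marketing Approval Extension: +1326 days → 17 November 2032.
Response Delay Deduction: −167 days → 3 June 2032.

2032-06-03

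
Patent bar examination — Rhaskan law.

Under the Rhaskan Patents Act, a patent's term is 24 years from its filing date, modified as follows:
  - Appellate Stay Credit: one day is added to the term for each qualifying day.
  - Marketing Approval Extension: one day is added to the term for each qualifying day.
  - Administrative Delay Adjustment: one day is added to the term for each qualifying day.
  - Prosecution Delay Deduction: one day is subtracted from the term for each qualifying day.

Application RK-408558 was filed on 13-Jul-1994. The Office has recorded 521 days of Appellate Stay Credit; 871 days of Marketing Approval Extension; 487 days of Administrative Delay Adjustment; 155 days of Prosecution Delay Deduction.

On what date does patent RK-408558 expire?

2023-04-02

Base term: filing date + 24 years → 13 July 2018.
Appellate Stay Credit: +521 days → 16 December 2019.
Marketing Approval Extension: +871 days → 5 May 2022.
Administrative Delay Adjustment: +487 days → 4 September 2023.
Prosecution Delay Deduction: −155 days → 2 April 2023.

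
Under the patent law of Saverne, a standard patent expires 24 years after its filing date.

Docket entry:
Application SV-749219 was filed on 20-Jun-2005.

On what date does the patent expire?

Filing date + 24 years → 20 June 2029.

2029-06-20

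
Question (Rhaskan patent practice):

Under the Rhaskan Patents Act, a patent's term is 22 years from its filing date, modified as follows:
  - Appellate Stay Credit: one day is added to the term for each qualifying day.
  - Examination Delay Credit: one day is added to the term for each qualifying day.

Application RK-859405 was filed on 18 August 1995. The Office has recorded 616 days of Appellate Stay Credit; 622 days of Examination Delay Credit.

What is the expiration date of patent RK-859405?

Base term: filing date + 22 years → 18 August 2017.
Appellate Stay Credit: +616 days → 26 April 2019.
Examination Delay Credit: +622 days → 7 January 2021.

January 7, 2021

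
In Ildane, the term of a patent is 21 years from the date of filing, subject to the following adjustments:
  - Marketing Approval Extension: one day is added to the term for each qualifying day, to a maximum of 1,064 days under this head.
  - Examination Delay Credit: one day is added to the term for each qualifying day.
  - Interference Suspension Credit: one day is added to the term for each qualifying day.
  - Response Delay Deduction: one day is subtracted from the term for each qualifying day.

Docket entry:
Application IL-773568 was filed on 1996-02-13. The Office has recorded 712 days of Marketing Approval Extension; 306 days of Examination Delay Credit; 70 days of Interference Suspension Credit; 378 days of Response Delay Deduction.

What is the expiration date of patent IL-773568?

2019-01-24

Base term: filing date + 21 years → 13 February 2017.
Marketing Approval Extension: 712 days (within the 1064-day cap) → +712 days → 26 January 2019.
Examination Delay Credit: +306 days → 28 November 2019.
Interference Suspension Credit: +70 days → 6 February 2020.
Response Delay Deduction: −378 days → 24 January 2019.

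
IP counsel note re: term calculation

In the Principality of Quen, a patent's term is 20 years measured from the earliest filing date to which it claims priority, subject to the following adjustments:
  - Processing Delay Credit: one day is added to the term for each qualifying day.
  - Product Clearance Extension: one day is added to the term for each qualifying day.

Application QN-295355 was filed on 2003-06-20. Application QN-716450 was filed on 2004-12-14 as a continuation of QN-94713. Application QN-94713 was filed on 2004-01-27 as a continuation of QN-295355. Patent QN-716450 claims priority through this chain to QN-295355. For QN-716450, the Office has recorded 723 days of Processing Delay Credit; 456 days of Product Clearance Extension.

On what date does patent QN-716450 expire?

September 11, 2026

Earliest priority filing: 20 June 2003.
Base term: 20 June 2003 + 20 years → 20 June 2023.
Processing Delay Credit: +723 days → 12 June 2025.
Product Clearance Extension: +456 days → 11 September 2026.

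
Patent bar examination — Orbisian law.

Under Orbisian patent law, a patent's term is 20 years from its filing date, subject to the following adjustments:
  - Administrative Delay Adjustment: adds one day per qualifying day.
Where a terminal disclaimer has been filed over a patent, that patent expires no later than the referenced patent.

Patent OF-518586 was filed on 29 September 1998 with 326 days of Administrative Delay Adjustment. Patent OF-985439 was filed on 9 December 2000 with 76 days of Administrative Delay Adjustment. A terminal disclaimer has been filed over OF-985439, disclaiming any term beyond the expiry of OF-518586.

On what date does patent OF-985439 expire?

Natural term of OF-985439:
  Base: filing + 20 years → 9 December 2020.
  Administrative Delay Adjustment: +76 days → 23 February 2021.
Expiry of referenced patent OF-518586:
  Base: filing + 20 years → 29 September 2018.
  Administrative Delay Adjustment: +326 days → 21 August 2019.
Terminal disclaimer: OF-985439 expires on the earlier of 23 February 2021 and 21 August 2019.

August 21, 2019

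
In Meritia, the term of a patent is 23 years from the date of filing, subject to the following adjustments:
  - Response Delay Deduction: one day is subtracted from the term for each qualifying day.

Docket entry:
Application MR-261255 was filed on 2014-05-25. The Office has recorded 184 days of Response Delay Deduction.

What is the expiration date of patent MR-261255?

November 22, 2036

Base term: filing date + 23 years → 25 May 2037.
Response Delay Deduction: −184 days → 22 November 2036.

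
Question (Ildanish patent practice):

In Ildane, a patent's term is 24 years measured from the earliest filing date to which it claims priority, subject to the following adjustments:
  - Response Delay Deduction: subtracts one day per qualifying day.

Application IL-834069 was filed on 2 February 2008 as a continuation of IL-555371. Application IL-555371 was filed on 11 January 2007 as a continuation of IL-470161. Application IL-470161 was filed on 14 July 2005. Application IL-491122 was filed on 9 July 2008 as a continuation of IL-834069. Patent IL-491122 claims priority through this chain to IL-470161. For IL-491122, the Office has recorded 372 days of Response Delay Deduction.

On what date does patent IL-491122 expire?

July 7, 2028

Earliest priority filing: 14 July 2005.
Base term: 14 July 2005 + 24 years → 14 July 2029.
Response Delay Deduction: −372 days → 7 July 2028.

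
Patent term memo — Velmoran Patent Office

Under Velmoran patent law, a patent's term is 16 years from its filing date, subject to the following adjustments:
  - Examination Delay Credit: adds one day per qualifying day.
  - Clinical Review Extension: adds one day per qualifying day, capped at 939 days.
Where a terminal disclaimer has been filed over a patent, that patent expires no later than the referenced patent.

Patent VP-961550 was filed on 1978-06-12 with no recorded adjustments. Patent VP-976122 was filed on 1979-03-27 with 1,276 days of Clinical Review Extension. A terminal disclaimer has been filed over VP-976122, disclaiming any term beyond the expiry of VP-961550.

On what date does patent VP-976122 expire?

Natural term of VP-976122:
  Base: filing + 16 years → 27 March 1995.
  Clinical Review Extension: 1276 days claimed exceeds the 939-day cap, so +939 days → 21 October 1997.
Expiry of referenced patent VP-961550:
  Base: filing + 16 years → 12 June 1994.
Terminal disclaimer: VP-976122 expires on the earlier of 21 October 1997 and 12 June 1994.

June 12, 1994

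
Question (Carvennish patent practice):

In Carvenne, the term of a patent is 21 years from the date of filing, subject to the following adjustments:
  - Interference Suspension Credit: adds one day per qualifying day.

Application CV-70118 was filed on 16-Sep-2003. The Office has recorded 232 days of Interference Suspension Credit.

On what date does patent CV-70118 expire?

2025-05-06

Base term: filing date + 21 years → 16 September 2024.
Interference Suspension Credit: +232 days → 6 May 2025.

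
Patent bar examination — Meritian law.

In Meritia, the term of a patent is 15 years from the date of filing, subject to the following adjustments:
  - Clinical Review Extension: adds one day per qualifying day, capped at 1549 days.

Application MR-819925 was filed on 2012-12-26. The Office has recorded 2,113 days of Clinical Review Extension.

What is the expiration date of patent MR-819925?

March 23, 2032

Base term: filing date + 15 years → 26 December 2027.
Clinical Review Extension: 2113 days claimed exceeds the 1549-day cap, so +1549 days → 23 March 2032.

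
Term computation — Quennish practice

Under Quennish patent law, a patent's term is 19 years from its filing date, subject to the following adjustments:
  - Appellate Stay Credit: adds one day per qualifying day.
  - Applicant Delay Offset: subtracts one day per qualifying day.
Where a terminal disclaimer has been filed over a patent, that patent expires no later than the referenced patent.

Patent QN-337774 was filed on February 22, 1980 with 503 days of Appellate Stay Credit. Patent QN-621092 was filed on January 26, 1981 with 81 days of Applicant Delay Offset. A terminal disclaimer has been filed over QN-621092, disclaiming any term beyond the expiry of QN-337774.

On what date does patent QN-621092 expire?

November 6, 1999

Natural term of QN-621092:
  Base: filing + 19 years → 26 January 2000.
  Applicant Delay Offset: −81 days → 6 November 1999.
Expiry of referenced patent QN-337774:
  Base: filing + 19 years → 22 February 1999.
  Appellate Stay Credit: +503 days → 9 July 2000.
Terminal disclaimer: QN-621092 expires on the earlier of 6 November 1999 and 9 July 2000.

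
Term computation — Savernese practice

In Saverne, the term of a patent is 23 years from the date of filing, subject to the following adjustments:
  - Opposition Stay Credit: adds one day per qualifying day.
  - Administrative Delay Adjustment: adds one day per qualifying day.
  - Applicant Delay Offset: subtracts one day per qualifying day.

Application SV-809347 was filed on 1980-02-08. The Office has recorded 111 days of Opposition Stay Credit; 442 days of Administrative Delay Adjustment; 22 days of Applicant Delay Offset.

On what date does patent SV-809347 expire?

July 23, 2004

Base term: filing date + 23 years → 8 February 2003.
Opposition Stay Credit: +111 days → 30 May 2003.
Administrative Delay Adjustment: +442 days → 14 August 2004.
Applicant Delay Offset: −22 days → 23 July 2004.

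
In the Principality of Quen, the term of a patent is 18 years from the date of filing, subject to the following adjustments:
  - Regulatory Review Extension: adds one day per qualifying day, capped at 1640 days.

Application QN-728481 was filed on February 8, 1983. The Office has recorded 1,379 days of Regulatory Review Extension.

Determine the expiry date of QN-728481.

Base term: filing date + 18 years → 8 February 2001.
Regulatory Review Extension: 1379 days (within the 1640-day cap) → +1379 days → 18 November 2004.

2004-11-18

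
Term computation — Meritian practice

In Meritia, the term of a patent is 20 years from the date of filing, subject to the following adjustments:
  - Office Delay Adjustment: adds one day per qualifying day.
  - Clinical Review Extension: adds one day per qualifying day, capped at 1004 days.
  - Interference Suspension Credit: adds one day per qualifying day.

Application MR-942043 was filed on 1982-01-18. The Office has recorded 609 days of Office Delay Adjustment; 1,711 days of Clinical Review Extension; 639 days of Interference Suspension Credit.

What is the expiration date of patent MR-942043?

Base term: filing date + 20 years → 18 January 2002.
Office Delay Adjustment: +609 days → 19 September 2003.
Clinical Review Extension: 1711 days claimed exceeds the 1004-day cap, so +1004 days → 19 June 2006.
Interference Suspension Credit: +639 days → 19 March 2008.

2008-03-19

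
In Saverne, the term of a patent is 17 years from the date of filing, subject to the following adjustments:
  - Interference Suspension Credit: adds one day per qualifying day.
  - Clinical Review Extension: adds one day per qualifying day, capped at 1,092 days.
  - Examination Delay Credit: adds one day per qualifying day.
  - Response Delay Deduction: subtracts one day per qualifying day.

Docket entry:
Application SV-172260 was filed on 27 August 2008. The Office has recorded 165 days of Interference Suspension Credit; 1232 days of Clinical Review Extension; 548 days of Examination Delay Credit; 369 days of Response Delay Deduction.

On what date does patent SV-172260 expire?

2029-08-02

Base term: filing date + 17 years → 27 August 2025.
Interference Suspension Credit: +165 days → 8 February 2026.
Clinical Review Extension: 1232 days claimed exceeds the 1092-day cap, so +1092 days → 4 February 2029.
Examination Delay Credit: +548 days → 6 August 2030.
Response Delay Deduction: −369 days → 2 August 2029.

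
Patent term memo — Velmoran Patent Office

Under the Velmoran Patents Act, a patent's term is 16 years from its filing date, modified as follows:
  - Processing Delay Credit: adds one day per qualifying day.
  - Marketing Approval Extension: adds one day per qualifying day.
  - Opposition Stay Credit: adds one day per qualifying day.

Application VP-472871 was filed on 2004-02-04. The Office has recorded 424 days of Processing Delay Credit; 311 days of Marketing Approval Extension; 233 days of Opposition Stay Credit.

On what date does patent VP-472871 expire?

Base term: filing date + 16 years → 4 February 2020.
Processing Delay Credit: +424 days → 3 April 2021.
Marketing Approval Extension: +311 days → 8 February 2022.
Opposition Stay Credit: +233 days → 29 September 2022.

2022-09-29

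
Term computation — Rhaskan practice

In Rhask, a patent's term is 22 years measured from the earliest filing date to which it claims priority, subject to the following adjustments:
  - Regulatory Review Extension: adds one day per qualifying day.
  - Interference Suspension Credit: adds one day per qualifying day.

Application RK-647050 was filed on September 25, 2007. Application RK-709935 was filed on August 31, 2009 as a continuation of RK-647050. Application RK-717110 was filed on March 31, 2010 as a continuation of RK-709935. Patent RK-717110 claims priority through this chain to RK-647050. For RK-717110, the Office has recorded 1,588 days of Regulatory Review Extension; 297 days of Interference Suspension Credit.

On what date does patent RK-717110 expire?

2034-11-23

Earliest priority filing: 25 September 2007.
Base term: 25 September 2007 + 22 years → 25 September 2029.
Regulatory Review Extension: +1588 days → 30 January 2034.
Interference Suspension Credit: +297 days → 23 November 2034.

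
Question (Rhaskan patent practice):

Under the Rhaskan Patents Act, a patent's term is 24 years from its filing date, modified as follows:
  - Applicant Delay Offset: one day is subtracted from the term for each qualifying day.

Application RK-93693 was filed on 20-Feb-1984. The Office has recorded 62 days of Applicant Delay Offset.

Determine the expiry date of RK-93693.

December 20, 2007

Base term: filing date + 24 years → 20 February 2008.
Applicant Delay Offset: −62 days → 20 December 2007.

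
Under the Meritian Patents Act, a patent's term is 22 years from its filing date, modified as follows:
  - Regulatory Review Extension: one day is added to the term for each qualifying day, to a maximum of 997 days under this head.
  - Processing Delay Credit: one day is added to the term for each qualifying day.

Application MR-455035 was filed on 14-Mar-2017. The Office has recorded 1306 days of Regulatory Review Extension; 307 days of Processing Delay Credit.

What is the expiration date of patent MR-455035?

2042-10-08

Base term: filing date + 22 years → 14 March 2039.
Regulatory Review Extension: 1306 days claimed exceeds the 997-day cap, so +997 days → 5 December 2041.
Processing Delay Credit: +307 days → 8 October 2042.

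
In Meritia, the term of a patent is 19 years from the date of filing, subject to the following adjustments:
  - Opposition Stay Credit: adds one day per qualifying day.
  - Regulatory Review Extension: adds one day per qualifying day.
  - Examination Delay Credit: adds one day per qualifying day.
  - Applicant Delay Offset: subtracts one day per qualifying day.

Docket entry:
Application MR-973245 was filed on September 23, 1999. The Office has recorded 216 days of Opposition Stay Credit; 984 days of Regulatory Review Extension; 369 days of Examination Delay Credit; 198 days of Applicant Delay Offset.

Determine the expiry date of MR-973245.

June 25, 2022

Base term: filing date + 19 years → 23 September 2018.
Opposition Stay Credit: +216 days → 27 April 2019.
Regulatory Review Extension: +984 days → 5 January 2022.
Examination Delay Credit: +369 days → 9 January 2023.
Applicant Delay Offset: −198 days → 25 June 2022.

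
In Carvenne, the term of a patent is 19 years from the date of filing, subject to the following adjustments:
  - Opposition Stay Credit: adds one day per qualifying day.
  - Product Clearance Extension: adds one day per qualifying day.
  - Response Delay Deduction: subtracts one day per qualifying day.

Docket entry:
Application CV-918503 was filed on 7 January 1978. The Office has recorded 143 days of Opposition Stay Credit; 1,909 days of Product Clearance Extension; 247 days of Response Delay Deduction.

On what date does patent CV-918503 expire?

Base term: filing date + 19 years → 7 January 1997.
Opposition Stay Credit: +143 days → 30 May 1997.
Product Clearance Extension: +1909 days → 21 August 2002.
Response Delay Deduction: −247 days → 17 December 2001.

2001-12-17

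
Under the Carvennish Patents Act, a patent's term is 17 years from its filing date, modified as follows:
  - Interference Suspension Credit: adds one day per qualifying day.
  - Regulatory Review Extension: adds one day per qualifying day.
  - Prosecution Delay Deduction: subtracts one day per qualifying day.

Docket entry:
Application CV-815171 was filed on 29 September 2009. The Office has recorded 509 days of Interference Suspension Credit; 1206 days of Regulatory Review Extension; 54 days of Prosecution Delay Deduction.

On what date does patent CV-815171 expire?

2031-04-17

Base term: filing date + 17 years → 29 September 2026.
Interference Suspension Credit: +509 days → 20 February 2028.
Regulatory Review Extension: +1206 days → 10 June 2031.
Prosecution Delay Deduction: −54 days → 17 April 2031.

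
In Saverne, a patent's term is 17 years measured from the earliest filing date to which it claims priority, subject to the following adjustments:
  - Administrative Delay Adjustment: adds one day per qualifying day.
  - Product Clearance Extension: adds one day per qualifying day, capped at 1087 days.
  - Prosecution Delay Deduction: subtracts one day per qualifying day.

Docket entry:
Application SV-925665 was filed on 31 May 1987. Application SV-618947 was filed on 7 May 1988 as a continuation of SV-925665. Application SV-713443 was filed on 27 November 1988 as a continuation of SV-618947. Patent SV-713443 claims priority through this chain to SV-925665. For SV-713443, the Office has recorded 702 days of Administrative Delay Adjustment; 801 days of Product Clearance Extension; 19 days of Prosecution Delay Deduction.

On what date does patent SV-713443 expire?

Earliest priority filing: 31 May 1987.
Base term: 31 May 1987 + 17 years → 31 May 2004.
Administrative Delay Adjustment: +702 days → 3 May 2006.
Product Clearance Extension: 801 days (within the 1087-day cap) → +801 days → 12 July 2008.
Prosecution Delay Deduction: −19 days → 23 June 2008.

2008-06-23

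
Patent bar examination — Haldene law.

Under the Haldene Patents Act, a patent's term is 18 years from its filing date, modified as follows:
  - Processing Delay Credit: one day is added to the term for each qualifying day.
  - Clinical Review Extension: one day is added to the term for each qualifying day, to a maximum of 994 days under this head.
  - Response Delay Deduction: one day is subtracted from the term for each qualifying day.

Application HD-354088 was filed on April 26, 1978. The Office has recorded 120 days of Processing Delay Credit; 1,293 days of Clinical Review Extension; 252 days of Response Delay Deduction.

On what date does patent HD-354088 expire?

Base term: filing date + 18 years → 26 April 1996.
Processing Delay Credit: +120 days → 24 August 1996.
Clinical Review Extension: 1293 days claimed exceeds the 994-day cap, so +994 days → 15 May 1999.
Response Delay Deduction: −252 days → 5 September 1998.

1998-09-05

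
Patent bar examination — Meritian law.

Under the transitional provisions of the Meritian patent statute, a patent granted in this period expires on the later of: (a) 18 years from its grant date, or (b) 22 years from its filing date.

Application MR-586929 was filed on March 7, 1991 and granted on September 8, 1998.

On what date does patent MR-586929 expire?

(a) grant + 18 years → 8 September 2016.
(b) filing + 22 years → 7 March 2013.
Later of the two: 8 September 2016.

September 8, 2016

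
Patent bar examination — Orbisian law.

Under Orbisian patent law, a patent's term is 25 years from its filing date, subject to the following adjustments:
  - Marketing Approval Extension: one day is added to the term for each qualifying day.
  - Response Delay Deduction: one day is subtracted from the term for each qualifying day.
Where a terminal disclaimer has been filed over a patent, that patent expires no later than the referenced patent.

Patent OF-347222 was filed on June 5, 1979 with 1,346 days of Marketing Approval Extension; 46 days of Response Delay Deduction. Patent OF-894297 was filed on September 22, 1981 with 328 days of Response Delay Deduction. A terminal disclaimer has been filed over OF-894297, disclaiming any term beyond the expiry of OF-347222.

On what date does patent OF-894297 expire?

Natural term of OF-894297:
  Base: filing + 25 years → 22 September 2006.
  Response Delay Deduction: −328 days → 29 October 2005.
Expiry of referenced patent OF-347222:
  Base: filing + 25 years → 5 June 2004.
  Marketing Approval Extension: +1346 days → 11 February 2008.
  Response Delay Deduction: −46 days → 27 December 2007.
Terminal disclaimer: OF-894297 expires on the earlier of 29 October 2005 and 27 December 2007.

2005-10-29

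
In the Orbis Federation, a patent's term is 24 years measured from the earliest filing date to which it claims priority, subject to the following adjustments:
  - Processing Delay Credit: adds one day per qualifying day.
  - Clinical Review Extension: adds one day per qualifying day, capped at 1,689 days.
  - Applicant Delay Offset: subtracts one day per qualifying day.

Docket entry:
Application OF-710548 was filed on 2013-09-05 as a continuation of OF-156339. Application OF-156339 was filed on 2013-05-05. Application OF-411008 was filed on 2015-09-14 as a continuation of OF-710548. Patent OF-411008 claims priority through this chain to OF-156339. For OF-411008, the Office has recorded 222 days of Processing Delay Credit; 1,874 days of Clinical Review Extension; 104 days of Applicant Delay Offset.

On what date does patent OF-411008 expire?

Earliest priority filing: 5 May 2013.
Base term: 5 May 2013 + 24 years → 5 May 2037.
Processing Delay Credit: +222 days → 13 December 2037.
Clinical Review Extension: 1874 days claimed exceeds the 1689-day cap, so +1689 days → 29 July 2042.
Applicant Delay Offset: −104 days → 16 April 2042.

2042-04-16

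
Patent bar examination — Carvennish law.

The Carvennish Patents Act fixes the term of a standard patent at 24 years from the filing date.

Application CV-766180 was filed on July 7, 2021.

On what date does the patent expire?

Filing date + 24 years → 7 July 2045.

2045-07-07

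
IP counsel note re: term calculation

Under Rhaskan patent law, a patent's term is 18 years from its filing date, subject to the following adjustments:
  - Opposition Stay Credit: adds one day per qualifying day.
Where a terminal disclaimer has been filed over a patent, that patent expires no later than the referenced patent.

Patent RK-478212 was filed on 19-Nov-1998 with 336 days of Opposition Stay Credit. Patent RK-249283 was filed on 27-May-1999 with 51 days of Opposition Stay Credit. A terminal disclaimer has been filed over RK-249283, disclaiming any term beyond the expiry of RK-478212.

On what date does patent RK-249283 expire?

Natural term of RK-249283:
  Base: filing + 18 years → 27 May 2017.
  Opposition Stay Credit: +51 days → 17 July 2017.
Expiry of referenced patent RK-478212:
  Base: filing + 18 years → 19 November 2016.
  Opposition Stay Credit: +336 days → 21 October 2017.
Terminal disclaimer: RK-249283 expires on the earlier of 17 July 2017 and 21 October 2017.

2017-07-17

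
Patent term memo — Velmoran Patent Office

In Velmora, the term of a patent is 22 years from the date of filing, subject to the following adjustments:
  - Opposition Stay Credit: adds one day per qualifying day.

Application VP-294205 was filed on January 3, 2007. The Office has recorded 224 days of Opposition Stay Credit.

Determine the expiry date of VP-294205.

2029-08-15

Base term: filing date + 22 years → 3 January 2029.
Opposition Stay Credit: +224 days → 15 August 2029.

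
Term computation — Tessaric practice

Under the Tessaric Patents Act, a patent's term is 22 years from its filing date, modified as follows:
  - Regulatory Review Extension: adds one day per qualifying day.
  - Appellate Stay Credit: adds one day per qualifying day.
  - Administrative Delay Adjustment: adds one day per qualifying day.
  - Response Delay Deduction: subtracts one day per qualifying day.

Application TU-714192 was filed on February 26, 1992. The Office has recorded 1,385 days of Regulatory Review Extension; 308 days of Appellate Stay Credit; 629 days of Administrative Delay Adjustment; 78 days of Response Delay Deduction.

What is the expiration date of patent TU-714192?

2020-04-19

Base term: filing date + 22 years → 26 February 2014.
Regulatory Review Extension: +1385 days → 12 December 2017.
Appellate Stay Credit: +308 days → 16 October 2018.
Administrative Delay Adjustment: +629 days → 6 July 2020.
Response Delay Deduction: −78 days → 19 April 2020.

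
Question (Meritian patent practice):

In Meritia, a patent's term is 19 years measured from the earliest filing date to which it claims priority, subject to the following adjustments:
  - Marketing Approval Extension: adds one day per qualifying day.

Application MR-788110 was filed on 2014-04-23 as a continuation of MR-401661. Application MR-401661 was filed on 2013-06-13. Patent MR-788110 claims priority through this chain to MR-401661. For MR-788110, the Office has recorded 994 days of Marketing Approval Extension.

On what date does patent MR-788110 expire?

March 4, 2035

Earliest priority filing: 13 June 2013.
Base term: 13 June 2013 + 19 years → 13 June 2032.
Marketing Approval Extension: +994 days → 4 March 2035.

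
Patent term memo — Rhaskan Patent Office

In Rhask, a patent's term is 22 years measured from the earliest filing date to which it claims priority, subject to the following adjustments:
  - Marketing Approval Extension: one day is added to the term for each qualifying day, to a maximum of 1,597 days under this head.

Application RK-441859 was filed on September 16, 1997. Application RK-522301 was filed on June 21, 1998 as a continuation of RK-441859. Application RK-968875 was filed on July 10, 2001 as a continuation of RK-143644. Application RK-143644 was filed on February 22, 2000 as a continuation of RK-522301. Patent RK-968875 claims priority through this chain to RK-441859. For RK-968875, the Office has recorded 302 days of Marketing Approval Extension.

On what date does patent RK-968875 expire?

July 14, 2020

Earliest priority filing: 16 September 1997.
Base term: 16 September 1997 + 22 years → 16 September 2019.
Marketing Approval Extension: 302 days (within the 1597-day cap) → +302 days → 14 July 2020.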